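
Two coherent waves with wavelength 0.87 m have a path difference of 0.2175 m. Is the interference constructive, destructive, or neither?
neither (partial) — path difference = 0.25λ, neither a whole number of wavelengths nor an odd multiple of λ/2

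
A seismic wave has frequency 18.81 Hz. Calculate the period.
T = 1/f = 0.05316 s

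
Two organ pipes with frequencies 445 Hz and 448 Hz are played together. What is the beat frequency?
3 Hz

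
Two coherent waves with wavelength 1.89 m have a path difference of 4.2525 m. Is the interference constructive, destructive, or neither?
neither (partial) — path difference = 2.25λ, neither a whole number of wavelengths nor an odd multiple of λ/2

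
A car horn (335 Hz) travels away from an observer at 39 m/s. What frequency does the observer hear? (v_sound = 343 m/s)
f_obs = f·v/(v + v_s) = 300.8 Hz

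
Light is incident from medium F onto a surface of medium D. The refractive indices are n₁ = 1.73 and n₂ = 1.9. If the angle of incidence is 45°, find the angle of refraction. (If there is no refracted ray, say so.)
sin θ₂ = (n₁/n₂)·sin θ₁ = 0.6438 → θ₂ = 40.08°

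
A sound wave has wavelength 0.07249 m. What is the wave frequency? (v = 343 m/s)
f = v/λ = 4732 Hz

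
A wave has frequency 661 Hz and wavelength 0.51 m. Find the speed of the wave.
v = fλ = 337.1 m/s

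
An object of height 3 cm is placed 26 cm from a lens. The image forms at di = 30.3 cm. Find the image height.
hi = (-di/do) × ho = -3.496 cm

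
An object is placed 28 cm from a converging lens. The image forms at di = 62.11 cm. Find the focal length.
1/f = 1/do + 1/di → f = 19.3 cm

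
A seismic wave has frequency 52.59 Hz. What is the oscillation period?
T = 1/f = 0.01902 s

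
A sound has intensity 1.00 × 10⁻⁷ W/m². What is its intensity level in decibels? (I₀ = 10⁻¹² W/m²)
β = 10·log₁₀(I/I₀) = 50 dB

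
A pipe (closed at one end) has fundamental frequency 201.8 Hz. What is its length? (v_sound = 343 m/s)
L = v/(4f₁) = 0.4249 m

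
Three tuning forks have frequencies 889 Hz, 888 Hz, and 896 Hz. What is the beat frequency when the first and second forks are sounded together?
1 Hz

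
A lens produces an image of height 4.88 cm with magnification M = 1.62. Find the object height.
ho = |hi|/|M| = 3.012 cm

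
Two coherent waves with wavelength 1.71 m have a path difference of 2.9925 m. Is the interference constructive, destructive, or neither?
neither (partial) — path difference = 1.75λ, neither a whole number of wavelengths nor an odd multiple of λ/2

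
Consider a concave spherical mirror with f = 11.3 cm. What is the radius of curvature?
R = 2|f| = 22.6 cm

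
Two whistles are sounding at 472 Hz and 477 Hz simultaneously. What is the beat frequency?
5 Hz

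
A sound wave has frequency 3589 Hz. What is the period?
T = 1/f = 2.786 × 10⁻⁴ s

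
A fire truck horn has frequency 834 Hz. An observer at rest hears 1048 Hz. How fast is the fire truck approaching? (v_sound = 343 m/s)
v_s = v·(1 − f/f_obs) = 70.04 m/s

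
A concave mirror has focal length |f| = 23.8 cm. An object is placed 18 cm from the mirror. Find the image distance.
f = +23.8 cm (concave); 1/di = 1/f − 1/do → di = -73.86 cm (virtual image, behind mirror)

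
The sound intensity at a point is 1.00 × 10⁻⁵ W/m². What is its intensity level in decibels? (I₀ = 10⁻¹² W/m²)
β = 10·log₁₀(I/I₀) = 70 dB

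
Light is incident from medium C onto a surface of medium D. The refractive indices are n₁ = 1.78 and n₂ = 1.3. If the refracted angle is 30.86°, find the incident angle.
sin θ₁ = (n₂/n₁)·sin θ₂ → θ₁ = 22°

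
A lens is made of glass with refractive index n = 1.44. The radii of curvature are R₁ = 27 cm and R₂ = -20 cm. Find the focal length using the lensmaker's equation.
1/f = (n − 1)(1/R₁ − 1/R₂) → f = 26.11 cm (converging lens)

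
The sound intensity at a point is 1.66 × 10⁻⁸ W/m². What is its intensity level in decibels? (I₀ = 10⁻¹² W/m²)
β = 10·log₁₀(I/I₀) = 42.2 dB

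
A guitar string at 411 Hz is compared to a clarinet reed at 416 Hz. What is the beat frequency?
5 Hz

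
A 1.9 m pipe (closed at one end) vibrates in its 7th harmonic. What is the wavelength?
λₙ = 4L/n = 1.086 m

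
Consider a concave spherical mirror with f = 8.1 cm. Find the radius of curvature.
R = 2|f| = 16.2 cm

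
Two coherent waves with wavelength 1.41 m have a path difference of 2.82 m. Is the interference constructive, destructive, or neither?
constructive — path difference = 2λ, a whole number of wavelengths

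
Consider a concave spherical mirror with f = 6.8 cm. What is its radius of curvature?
R = 2|f| = 13.6 cm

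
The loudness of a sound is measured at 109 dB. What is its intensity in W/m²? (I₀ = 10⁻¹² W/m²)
I = I₀·10^(β/10) = 7.94 × 10⁻² W/m²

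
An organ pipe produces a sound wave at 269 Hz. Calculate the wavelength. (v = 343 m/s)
λ = v/f = 1.275 m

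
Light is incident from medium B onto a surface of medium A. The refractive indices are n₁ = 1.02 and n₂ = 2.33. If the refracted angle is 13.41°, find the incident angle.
sin θ₁ = (n₂/n₁)·sin θ₂ → θ₁ = 31.99°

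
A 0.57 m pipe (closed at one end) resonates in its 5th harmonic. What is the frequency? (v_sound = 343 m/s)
fₙ = nv/(4L) = 752.2 Hz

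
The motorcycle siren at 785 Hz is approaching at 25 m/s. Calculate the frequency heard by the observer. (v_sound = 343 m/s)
f_obs = f·v/(v − v_s) = 846.7 Hz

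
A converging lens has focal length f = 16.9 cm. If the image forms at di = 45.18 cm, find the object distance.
1/do = 1/f − 1/di → do = 27 cm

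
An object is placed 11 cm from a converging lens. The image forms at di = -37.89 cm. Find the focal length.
1/f = 1/do + 1/di → f = 15.5 cm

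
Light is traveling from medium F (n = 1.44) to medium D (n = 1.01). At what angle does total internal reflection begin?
θc = arcsin(n₂/n₁) = 44.54°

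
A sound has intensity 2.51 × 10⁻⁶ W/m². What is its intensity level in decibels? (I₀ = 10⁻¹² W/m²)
β = 10·log₁₀(I/I₀) = 64 dB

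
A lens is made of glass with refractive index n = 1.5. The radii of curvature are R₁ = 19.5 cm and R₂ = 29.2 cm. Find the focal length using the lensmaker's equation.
1/f = (n − 1)(1/R₁ − 1/R₂) → f = 117.4 cm (converging lens)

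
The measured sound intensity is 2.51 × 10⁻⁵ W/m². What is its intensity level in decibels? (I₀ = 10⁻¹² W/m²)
β = 10·log₁₀(I/I₀) = 74 dB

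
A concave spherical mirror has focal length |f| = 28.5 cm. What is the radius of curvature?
R = 2|f| = 57 cm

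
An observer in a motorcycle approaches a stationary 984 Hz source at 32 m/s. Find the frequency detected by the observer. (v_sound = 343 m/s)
f_obs = f·(v + v_o)/v = 1076 Hz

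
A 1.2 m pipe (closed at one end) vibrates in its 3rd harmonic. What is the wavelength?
λₙ = 4L/n = 1.6 m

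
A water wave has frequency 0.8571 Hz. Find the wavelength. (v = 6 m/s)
λ = v/f = 7 m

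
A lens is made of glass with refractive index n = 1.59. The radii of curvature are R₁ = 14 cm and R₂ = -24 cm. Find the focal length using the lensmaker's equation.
1/f = (n − 1)(1/R₁ − 1/R₂) → f = 14.99 cm (converging lens)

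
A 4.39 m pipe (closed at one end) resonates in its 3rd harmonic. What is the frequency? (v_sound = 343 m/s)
fₙ = nv/(4L) = 58.6 Hz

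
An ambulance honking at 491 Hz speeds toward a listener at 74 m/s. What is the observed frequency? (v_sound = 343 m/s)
f_obs = f·v/(v − v_s) = 626.1 Hz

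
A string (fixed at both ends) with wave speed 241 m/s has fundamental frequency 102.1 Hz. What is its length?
L = v/(2f₁) = 1.18 m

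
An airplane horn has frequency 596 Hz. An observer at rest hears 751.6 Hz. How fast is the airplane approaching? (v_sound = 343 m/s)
v_s = v·(1 − f/f_obs) = 71.01 m/s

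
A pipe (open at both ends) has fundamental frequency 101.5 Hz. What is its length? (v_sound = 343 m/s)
L = v/(2f₁) = 1.69 m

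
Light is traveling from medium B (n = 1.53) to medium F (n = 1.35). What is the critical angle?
θc = arcsin(n₂/n₁) = 61.93°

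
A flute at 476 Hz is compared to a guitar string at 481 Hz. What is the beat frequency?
5 Hz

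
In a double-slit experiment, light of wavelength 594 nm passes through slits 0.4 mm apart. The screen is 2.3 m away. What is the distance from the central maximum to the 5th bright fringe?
y = mλL/d = 17.08 mm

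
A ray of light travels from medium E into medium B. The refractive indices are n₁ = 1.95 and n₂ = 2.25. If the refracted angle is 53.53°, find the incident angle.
sin θ₁ = (n₂/n₁)·sin θ₂ → θ₁ = 68.11°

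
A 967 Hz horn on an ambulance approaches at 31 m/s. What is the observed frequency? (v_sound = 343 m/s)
f_obs = f·v/(v − v_s) = 1063 Hz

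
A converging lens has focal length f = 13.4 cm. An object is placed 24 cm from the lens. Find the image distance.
1/di = 1/f − 1/do → di = 30.34 cm (real image)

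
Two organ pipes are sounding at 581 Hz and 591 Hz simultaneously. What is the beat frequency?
10 Hz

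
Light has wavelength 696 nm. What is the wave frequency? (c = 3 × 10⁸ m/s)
f = c/λ = 4.310 × 10¹⁴ Hz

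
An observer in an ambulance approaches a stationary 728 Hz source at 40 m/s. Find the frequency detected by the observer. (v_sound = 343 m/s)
f_obs = f·(v + v_o)/v = 812.9 Hz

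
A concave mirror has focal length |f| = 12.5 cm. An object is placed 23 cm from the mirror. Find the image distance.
f = +12.5 cm (concave); 1/di = 1/f − 1/do → di = 27.38 cm (real image, in front of mirror)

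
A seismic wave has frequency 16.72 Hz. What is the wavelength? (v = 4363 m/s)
λ = v/f = 260.9 m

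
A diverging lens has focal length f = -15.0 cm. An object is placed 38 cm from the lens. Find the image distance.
1/di = 1/f − 1/do → di = -10.75 cm (virtual image)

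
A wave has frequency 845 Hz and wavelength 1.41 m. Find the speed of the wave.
v = fλ = 1191 m/s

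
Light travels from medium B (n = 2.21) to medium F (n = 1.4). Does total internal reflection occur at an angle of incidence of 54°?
θc = arcsin(n₂/n₁) = 39.31°; 54° > θc, so yes — total internal reflection.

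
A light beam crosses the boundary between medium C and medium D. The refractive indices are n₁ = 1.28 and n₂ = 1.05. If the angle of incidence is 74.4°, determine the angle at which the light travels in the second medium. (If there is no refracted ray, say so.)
sin θ₂ = (n₁/n₂)·sin θ₁ = 1.174 > 1, so there is no refracted ray — the light undergoes total internal reflection.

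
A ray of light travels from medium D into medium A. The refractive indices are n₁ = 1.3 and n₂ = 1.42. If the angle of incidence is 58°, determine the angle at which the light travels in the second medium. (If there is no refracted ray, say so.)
sin θ₂ = (n₁/n₂)·sin θ₁ = 0.7764 → θ₂ = 50.93°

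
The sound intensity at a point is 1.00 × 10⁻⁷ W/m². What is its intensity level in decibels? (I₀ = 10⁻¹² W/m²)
β = 10·log₁₀(I/I₀) = 50 dB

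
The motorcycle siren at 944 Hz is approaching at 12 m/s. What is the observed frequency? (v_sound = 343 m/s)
f_obs = f·v/(v − v_s) = 978.2 Hz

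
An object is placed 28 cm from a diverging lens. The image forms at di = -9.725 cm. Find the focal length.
1/f = 1/do + 1/di → f = -14.9 cm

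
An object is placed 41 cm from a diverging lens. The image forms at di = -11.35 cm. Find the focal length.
1/f = 1/do + 1/di → f = -15.69 cm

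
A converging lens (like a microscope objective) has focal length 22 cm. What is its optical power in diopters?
P = 1/f = 4.545 D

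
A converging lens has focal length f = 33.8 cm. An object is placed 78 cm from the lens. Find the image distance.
1/di = 1/f − 1/do → di = 59.65 cm (real image)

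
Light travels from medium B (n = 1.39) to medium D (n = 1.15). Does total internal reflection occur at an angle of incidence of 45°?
θc = arcsin(n₂/n₁) = 55.83°; 45° < θc, so no — the ray refracts.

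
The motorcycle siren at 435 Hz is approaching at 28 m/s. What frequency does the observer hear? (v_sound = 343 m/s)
f_obs = f·v/(v − v_s) = 473.7 Hz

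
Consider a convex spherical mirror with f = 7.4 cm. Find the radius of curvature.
R = 2|f| = 14.8 cm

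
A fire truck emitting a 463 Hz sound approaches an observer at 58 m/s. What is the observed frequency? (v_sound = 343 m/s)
f_obs = f·v/(v − v_s) = 557.2 Hz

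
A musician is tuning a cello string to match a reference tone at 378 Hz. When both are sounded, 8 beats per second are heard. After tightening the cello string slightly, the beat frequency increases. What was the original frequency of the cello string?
386 Hz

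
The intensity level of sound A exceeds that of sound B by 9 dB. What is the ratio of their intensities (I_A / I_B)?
I_A/I_B = 10^(Δβ/10) = 7.943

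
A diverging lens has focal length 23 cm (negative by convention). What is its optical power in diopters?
P = 1/f = -4.348 D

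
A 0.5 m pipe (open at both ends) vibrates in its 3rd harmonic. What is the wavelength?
λₙ = 2L/n = 0.3333 m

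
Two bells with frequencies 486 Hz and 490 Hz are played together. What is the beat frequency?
4 Hz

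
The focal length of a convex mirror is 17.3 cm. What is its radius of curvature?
R = 2|f| = 34.6 cm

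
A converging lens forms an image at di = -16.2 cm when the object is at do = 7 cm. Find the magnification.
M = −di/do = 2.314 (upright image)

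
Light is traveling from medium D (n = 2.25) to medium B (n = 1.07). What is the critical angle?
θc = arcsin(n₂/n₁) = 28.4°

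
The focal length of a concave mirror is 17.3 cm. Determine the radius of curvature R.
R = 2|f| = 34.6 cm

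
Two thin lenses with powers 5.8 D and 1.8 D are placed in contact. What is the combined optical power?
P_total = P₁ + P₂ = 7.6 D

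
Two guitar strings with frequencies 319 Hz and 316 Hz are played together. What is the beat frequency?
3 Hz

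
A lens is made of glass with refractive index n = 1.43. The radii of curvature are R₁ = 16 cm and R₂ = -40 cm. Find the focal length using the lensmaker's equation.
1/f = (n − 1)(1/R₁ − 1/R₂) → f = 26.58 cm (converging lens)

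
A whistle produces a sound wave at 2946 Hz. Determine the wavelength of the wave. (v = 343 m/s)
λ = v/f = 0.1164 m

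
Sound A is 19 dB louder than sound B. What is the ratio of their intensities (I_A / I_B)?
I_A/I_B = 10^(Δβ/10) = 79.43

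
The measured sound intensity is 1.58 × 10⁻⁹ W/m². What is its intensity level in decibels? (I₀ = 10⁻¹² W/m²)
β = 10·log₁₀(I/I₀) = 31.99 dB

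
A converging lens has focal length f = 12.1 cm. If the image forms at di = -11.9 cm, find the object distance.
1/do = 1/f − 1/di → do = 6 cm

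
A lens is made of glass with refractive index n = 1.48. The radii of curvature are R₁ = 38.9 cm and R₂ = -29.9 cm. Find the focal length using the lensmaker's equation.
1/f = (n − 1)(1/R₁ − 1/R₂) → f = 35.22 cm (converging lens)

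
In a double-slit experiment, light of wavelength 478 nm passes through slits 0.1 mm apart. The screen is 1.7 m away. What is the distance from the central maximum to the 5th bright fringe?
y = mλL/d = 40.63 mm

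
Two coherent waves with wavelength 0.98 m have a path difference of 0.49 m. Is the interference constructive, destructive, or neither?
destructive — path difference = 0.5λ, an odd multiple of λ/2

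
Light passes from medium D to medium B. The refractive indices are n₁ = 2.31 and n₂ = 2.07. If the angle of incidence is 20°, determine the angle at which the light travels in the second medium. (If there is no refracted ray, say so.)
sin θ₂ = (n₁/n₂)·sin θ₁ = 0.3817 → θ₂ = 22.44°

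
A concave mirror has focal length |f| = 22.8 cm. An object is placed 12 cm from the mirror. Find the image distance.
f = +22.8 cm (concave); 1/di = 1/f − 1/do → di = -25.33 cm (virtual image, behind mirror)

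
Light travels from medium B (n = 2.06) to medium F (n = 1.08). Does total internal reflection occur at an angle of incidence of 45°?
θc = arcsin(n₂/n₁) = 31.62°; 45° > θc, so yes — total internal reflection.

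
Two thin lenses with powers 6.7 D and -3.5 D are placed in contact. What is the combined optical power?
P_total = P₁ + P₂ = 3.2 D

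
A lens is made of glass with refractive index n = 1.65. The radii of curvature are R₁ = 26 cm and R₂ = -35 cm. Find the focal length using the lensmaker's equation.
1/f = (n − 1)(1/R₁ − 1/R₂) → f = 22.95 cm (converging lens)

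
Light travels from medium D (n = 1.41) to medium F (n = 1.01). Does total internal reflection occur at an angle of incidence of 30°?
θc = arcsin(n₂/n₁) = 45.75°; 30° < θc, so no — the ray refracts.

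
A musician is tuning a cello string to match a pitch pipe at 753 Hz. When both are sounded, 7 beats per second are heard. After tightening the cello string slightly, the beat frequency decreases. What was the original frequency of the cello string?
746 Hz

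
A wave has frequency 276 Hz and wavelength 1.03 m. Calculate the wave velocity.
v = fλ = 284.3 m/s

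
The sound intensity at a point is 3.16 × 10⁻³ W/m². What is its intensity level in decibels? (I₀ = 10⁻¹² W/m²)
β = 10·log₁₀(I/I₀) = 95 dB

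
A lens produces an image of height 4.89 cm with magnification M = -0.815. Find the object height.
ho = |hi|/|M| = 6 cm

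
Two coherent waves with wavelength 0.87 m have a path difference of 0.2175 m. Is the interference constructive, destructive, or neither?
neither (partial) — path difference = 0.25λ, neither a whole number of wavelengths nor an odd multiple of λ/2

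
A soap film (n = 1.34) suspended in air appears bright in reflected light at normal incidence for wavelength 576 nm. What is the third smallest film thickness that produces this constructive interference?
2nt = (m − ½)λ with m = 3 → t = (m − ½)λ/(2n) = 537.3 nm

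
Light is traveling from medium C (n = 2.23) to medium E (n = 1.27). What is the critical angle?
θc = arcsin(n₂/n₁) = 34.72°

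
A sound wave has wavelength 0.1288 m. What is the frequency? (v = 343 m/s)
f = v/λ = 2663 Hz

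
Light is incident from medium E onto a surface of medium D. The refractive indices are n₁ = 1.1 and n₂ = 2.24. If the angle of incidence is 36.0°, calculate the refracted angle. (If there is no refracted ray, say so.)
sin θ₂ = (n₁/n₂)·sin θ₁ = 0.2886 → θ₂ = 16.78°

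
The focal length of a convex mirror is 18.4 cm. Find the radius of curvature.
R = 2|f| = 36.8 cm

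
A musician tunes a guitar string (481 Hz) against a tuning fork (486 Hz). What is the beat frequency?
5 Hz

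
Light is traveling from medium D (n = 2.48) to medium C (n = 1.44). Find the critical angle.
θc = arcsin(n₂/n₁) = 35.5°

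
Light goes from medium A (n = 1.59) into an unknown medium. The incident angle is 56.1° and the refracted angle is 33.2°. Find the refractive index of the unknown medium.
n₂ = n₁·sin θ₁ / sin θ₂ = 2.41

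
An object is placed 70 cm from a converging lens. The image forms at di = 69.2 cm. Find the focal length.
1/f = 1/do + 1/di → f = 34.8 cm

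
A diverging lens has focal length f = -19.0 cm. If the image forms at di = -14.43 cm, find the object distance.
1/do = 1/f − 1/di → do = 59.99 cm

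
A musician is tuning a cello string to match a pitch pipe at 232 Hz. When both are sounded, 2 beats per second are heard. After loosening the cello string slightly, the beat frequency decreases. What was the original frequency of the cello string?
234 Hz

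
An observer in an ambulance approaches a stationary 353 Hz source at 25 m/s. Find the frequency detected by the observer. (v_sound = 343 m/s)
f_obs = f·(v + v_o)/v = 378.7 Hz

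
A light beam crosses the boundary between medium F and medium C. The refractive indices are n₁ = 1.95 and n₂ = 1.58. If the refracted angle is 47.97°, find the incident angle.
sin θ₁ = (n₂/n₁)·sin θ₂ → θ₁ = 37°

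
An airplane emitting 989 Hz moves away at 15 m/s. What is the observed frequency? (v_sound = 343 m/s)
f_obs = f·v/(v + v_s) = 947.6 Hz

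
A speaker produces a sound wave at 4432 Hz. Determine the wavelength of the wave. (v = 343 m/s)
λ = v/f = 0.07739 m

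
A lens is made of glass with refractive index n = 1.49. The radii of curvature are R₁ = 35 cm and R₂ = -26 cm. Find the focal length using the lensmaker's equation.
1/f = (n − 1)(1/R₁ − 1/R₂) → f = 30.44 cm (converging lens)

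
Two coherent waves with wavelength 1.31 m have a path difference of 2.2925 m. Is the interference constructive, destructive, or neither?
neither (partial) — path difference = 1.75λ, neither a whole number of wavelengths nor an odd multiple of λ/2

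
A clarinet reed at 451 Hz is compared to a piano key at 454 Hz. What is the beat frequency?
3 Hz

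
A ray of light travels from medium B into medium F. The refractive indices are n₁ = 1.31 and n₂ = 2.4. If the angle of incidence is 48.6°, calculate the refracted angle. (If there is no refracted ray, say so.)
sin θ₂ = (n₁/n₂)·sin θ₁ = 0.4094 → θ₂ = 24.17°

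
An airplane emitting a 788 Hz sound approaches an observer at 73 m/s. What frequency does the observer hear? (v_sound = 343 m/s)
f_obs = f·v/(v − v_s) = 1001 Hz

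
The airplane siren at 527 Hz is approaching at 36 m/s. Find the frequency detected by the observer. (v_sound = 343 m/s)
f_obs = f·v/(v − v_s) = 588.8 Hz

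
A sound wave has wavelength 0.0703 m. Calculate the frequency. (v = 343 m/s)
f = v/λ = 4879 Hz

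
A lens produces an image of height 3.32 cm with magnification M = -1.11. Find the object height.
ho = |hi|/|M| = 2.991 cm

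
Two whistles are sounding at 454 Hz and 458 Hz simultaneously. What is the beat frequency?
4 Hz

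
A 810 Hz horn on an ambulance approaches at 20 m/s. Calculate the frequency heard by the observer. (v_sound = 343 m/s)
f_obs = f·v/(v − v_s) = 860.2 Hz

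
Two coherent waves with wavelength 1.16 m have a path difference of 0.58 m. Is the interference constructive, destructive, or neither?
destructive — path difference = 0.5λ, an odd multiple of λ/2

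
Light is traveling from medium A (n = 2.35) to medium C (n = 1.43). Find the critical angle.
θc = arcsin(n₂/n₁) = 37.48°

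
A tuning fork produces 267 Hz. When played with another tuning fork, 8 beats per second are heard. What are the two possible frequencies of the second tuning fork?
f₂ = 267 ± 8 Hz → 275 Hz or 259 Hz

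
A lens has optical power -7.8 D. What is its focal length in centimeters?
f = 1/P = -12.82 cm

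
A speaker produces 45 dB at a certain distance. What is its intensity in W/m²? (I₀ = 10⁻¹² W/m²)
I = I₀·10^(β/10) = 3.16 × 10⁻⁸ W/m²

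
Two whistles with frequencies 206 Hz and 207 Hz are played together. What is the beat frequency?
1 Hz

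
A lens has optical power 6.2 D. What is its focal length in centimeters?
f = 1/P = 16.13 cm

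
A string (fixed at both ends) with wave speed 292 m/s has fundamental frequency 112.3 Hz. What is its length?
L = v/(2f₁) = 1.3 m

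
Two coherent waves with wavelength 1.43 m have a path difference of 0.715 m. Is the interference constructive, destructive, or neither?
destructive — path difference = 0.5λ, an odd multiple of λ/2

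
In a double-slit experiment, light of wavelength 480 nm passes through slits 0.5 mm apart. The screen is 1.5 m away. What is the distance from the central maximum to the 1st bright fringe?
y = mλL/d = 1.44 mm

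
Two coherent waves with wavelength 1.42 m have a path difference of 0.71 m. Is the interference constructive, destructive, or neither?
destructive — path difference = 0.5λ, an odd multiple of λ/2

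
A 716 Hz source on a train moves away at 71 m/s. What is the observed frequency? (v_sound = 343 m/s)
f_obs = f·v/(v + v_s) = 593.2 Hz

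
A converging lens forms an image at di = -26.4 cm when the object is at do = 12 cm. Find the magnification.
M = −di/do = 2.2 (upright image)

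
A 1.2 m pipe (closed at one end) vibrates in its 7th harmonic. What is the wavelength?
λₙ = 4L/n = 0.6857 m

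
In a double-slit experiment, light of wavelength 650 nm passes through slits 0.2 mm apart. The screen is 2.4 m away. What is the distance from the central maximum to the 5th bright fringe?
y = mλL/d = 39 mm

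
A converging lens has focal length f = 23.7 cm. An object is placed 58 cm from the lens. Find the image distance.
1/di = 1/f − 1/do → di = 40.08 cm (real image)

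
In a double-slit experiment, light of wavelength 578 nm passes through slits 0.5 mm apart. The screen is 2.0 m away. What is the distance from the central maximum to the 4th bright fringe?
y = mλL/d = 9.248 mm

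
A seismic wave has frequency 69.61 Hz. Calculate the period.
T = 1/f = 0.01437 s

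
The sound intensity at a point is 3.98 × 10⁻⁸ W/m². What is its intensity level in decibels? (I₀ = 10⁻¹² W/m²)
β = 10·log₁₀(I/I₀) = 46 dB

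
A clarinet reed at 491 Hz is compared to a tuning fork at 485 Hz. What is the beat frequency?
6 Hz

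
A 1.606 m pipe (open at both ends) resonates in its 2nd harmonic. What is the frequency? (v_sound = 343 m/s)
fₙ = nv/(2L) = 213.6 Hz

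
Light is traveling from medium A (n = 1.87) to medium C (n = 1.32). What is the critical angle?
θc = arcsin(n₂/n₁) = 44.9°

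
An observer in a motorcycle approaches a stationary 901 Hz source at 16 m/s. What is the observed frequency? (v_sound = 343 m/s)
f_obs = f·(v + v_o)/v = 943 Hz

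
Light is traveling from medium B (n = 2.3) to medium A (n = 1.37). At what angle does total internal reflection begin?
θc = arcsin(n₂/n₁) = 36.56°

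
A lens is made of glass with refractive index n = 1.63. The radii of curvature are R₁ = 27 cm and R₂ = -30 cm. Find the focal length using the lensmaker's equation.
1/f = (n − 1)(1/R₁ − 1/R₂) → f = 22.56 cm (converging lens)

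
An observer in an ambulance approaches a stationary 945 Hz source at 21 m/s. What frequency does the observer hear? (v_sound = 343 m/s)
f_obs = f·(v + v_o)/v = 1003 Hz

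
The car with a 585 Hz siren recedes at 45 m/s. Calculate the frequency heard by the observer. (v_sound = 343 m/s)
f_obs = f·v/(v + v_s) = 517.2 Hz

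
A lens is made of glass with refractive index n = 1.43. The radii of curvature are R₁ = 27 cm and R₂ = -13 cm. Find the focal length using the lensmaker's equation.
1/f = (n − 1)(1/R₁ − 1/R₂) → f = 20.41 cm (converging lens)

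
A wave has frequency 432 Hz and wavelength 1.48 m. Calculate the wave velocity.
v = fλ = 639.4 m/s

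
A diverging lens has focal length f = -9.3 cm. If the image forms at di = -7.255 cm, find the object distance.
1/do = 1/f − 1/di → do = 32.99 cm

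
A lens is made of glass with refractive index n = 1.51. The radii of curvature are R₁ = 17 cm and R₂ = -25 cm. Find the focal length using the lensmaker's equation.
1/f = (n − 1)(1/R₁ − 1/R₂) → f = 19.84 cm (converging lens)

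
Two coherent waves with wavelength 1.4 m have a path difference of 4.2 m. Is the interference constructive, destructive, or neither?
constructive — path difference = 3λ, a whole number of wavelengths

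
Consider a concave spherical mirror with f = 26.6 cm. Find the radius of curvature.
R = 2|f| = 53.2 cm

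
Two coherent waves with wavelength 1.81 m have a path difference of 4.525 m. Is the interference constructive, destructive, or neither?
destructive — path difference = 2.5λ, an odd multiple of λ/2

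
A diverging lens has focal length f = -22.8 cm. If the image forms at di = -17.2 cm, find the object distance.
1/do = 1/f − 1/di → do = 70.03 cm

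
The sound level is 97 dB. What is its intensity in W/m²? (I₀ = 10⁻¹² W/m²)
I = I₀·10^(β/10) = 5.01 × 10⁻³ W/m²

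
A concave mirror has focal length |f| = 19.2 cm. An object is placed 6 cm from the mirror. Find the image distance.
f = +19.2 cm (concave); 1/di = 1/f − 1/do → di = -8.727 cm (virtual image, behind mirror)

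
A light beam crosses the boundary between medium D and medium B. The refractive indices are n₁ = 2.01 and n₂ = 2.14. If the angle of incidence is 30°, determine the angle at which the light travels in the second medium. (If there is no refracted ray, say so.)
sin θ₂ = (n₁/n₂)·sin θ₁ = 0.4696 → θ₂ = 28.01°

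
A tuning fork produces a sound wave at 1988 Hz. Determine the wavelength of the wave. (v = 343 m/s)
λ = v/f = 0.1725 m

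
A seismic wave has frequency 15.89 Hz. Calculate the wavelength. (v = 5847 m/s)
λ = v/f = 368 m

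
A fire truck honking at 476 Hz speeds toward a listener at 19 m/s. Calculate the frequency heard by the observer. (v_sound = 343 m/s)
f_obs = f·v/(v − v_s) = 503.9 Hz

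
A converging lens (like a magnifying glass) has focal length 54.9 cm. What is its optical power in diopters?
P = 1/f = 1.821 D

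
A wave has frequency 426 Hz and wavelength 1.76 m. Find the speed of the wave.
v = fλ = 749.8 m/s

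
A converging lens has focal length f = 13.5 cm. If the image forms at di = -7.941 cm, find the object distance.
1/do = 1/f − 1/di → do = 5 cm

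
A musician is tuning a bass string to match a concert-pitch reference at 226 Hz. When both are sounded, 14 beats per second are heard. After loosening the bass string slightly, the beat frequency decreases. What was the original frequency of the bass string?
240 Hz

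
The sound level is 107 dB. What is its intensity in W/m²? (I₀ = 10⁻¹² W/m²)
I = I₀·10^(β/10) = 5.01 × 10⁻² W/m²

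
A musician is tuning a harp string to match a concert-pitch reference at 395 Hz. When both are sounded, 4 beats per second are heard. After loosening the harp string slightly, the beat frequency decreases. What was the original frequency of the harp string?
399 Hz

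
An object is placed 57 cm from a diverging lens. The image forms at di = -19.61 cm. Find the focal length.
1/f = 1/do + 1/di → f = -29.89 cm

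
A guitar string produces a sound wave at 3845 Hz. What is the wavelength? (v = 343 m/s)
λ = v/f = 0.08921 m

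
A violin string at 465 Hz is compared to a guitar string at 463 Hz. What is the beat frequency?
2 Hz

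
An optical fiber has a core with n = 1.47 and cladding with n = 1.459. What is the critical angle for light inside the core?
θc = arcsin(n_cladding/n_core) = 82.99°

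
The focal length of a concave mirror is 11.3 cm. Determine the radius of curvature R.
R = 2|f| = 22.6 cm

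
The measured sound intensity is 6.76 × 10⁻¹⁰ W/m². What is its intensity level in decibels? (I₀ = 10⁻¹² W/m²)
β = 10·log₁₀(I/I₀) = 28.3 dB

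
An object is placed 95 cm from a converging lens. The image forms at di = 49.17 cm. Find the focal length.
1/f = 1/do + 1/di → f = 32.4 cm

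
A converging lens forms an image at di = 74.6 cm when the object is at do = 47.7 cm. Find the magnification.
M = −di/do = -1.564 (inverted image)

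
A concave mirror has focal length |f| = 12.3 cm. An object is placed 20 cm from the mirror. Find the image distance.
f = +12.3 cm (concave); 1/di = 1/f − 1/do → di = 31.95 cm (real image, in front of mirror)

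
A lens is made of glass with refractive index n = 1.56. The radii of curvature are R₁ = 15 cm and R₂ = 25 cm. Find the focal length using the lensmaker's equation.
1/f = (n − 1)(1/R₁ − 1/R₂) → f = 66.96 cm (converging lens)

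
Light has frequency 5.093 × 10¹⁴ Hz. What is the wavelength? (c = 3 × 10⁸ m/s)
λ = c/f = 589 nm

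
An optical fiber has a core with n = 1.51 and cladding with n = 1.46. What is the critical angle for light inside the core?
θc = arcsin(n_cladding/n_core) = 75.21°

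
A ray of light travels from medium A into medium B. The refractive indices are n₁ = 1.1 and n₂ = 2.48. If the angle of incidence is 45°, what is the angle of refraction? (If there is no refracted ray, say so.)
sin θ₂ = (n₁/n₂)·sin θ₁ = 0.3136 → θ₂ = 18.28°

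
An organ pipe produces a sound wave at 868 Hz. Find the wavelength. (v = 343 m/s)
λ = v/f = 0.3952 m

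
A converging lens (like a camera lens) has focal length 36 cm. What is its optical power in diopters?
P = 1/f = 2.778 D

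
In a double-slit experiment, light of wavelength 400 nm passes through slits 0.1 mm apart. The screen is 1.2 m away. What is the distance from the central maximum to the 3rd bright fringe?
y = mλL/d = 14.4 mm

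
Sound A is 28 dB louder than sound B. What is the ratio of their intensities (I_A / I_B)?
I_A/I_B = 10^(Δβ/10) = 631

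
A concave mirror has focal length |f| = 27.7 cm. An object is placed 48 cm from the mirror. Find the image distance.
f = +27.7 cm (concave); 1/di = 1/f − 1/do → di = 65.5 cm (real image, in front of mirror)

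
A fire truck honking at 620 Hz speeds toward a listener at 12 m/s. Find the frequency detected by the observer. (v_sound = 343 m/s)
f_obs = f·v/(v − v_s) = 642.5 Hz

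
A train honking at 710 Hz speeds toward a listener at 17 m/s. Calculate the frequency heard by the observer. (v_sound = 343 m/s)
f_obs = f·v/(v − v_s) = 747 Hz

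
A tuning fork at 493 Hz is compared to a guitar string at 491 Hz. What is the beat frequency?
2 Hz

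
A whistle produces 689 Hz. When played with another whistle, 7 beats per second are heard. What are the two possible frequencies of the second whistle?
f₂ = 689 ± 7 Hz → 696 Hz or 682 Hz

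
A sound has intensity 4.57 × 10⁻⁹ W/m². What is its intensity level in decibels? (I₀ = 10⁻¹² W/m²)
β = 10·log₁₀(I/I₀) = 36.6 dB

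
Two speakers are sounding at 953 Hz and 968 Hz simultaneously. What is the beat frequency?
15 Hz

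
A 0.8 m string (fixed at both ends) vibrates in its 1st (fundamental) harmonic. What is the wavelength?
λₙ = 2L/n = 1.6 m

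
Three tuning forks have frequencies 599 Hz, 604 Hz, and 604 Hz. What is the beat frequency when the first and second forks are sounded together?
5 Hz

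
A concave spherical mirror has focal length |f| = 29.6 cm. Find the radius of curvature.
R = 2|f| = 59.2 cm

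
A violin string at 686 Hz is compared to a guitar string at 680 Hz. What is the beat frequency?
6 Hz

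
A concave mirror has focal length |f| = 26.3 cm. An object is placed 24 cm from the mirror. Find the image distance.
f = +26.3 cm (concave); 1/di = 1/f − 1/do → di = -274.4 cm (virtual image, behind mirror)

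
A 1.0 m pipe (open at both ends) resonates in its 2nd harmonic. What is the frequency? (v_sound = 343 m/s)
fₙ = nv/(2L) = 343 Hz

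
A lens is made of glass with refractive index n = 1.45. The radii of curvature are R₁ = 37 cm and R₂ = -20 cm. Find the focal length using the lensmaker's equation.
1/f = (n − 1)(1/R₁ − 1/R₂) → f = 28.85 cm (converging lens)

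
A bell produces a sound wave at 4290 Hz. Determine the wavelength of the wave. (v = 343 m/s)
λ = v/f = 0.07995 m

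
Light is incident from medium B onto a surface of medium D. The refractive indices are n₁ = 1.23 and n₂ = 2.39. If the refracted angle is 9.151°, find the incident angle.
sin θ₁ = (n₂/n₁)·sin θ₂ → θ₁ = 18°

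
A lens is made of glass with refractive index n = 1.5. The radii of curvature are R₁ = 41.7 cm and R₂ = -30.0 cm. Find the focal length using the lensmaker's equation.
1/f = (n − 1)(1/R₁ − 1/R₂) → f = 34.9 cm (converging lens)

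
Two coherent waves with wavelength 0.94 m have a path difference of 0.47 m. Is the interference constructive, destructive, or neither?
destructive — path difference = 0.5λ, an odd multiple of λ/2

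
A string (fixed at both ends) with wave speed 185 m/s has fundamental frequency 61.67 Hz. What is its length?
L = v/(2f₁) = 1.5 m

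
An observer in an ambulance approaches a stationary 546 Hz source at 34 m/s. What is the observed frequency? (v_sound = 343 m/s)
f_obs = f·(v + v_o)/v = 600.1 Hz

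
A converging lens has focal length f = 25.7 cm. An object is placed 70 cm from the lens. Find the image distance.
1/di = 1/f − 1/do → di = 40.61 cm (real image)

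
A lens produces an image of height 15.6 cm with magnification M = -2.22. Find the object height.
ho = |hi|/|M| = 7.027 cm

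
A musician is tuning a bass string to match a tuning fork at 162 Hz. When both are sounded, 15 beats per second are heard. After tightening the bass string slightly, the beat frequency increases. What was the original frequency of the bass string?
177 Hz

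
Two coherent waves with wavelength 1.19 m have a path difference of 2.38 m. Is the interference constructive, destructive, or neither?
constructive — path difference = 2λ, a whole number of wavelengths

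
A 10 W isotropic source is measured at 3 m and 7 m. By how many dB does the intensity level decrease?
Δβ = 20·log₁₀(r₂/r₁) = 7.36 dB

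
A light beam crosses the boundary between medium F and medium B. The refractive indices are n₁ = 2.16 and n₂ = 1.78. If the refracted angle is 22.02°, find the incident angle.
sin θ₁ = (n₂/n₁)·sin θ₂ → θ₁ = 18°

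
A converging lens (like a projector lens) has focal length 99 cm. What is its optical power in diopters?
P = 1/f = 1.01 D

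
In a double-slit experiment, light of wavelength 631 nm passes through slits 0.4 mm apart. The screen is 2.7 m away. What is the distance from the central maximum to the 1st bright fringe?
y = mλL/d = 4.259 mm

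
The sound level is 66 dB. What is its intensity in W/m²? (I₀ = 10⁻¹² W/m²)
I = I₀·10^(β/10) = 3.98 × 10⁻⁶ W/m²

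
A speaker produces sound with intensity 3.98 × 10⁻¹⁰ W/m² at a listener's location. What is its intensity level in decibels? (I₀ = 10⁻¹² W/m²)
β = 10·log₁₀(I/I₀) = 26 dB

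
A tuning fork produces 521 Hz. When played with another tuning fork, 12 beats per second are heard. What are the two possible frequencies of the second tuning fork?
f₂ = 521 ± 12 Hz → 533 Hz or 509 Hz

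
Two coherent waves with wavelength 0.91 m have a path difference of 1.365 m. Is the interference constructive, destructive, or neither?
destructive — path difference = 1.5λ, an odd multiple of λ/2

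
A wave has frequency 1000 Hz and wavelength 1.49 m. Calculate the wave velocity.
v = fλ = 1490 m/s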